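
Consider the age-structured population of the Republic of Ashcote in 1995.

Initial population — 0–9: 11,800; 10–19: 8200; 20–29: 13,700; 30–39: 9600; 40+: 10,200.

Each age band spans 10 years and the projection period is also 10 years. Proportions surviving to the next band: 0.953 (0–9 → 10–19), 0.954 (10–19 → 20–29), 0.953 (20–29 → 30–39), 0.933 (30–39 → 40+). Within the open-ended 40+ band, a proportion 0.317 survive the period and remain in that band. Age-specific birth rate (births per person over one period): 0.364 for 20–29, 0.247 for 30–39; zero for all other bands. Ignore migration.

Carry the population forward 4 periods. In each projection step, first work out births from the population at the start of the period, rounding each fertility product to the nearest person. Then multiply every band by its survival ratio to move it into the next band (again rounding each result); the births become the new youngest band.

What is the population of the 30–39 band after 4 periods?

6375

Numbering the groups 1..5 from youngest to oldest:
Period 1.
Births: 13700 × 0.364 = 4987 ; 9600 × 0.247 = 2371 ⇒ total 7358
Group 2: 11800 × 0.953 = 11245
Group 3: 8200 × 0.954 = 7823
Group 4: 13700 × 0.953 = 13056
Group 5: 9600 × 0.933 + 10200 × 0.317 = 8957 + 3233 = 12190
End of period: [7358, 11245, 7823, 13056, 12190]
Period 2.
Births: 7823 × 0.364 = 2848 ; 13056 × 0.247 = 3225 ⇒ total 6073
Group 2: 7358 × 0.953 = 7012
Group 3: 11245 × 0.954 = 10728
Group 4: 7823 × 0.953 = 7455
Group 5: 13056 × 0.933 + 12190 × 0.317 = 12181 + 3864 = 16045
End of period: [6073, 7012, 10728, 7455, 16045]
Period 3.
Births: 10728 × 0.364 = 3905 ; 7455 × 0.247 = 1841 ⇒ total 5746
Group 2: 6073 × 0.953 = 5788
Group 3: 7012 × 0.954 = 6689
Group 4: 10728 × 0.953 = 10224
Group 5: 7455 × 0.933 + 16045 × 0.317 = 6956 + 5086 = 12042
End of period: [5746, 5788, 6689, 10224, 12042]
Period 4.
Births: 6689 × 0.364 = 2435 ; 10224 × 0.247 = 2525 ⇒ total 4960
Group 2: 5746 × 0.953 = 5476
Group 3: 5788 × 0.954 = 5522
Group 4: 6689 × 0.953 = 6375
Group 5: 10224 × 0.933 + 12042 × 0.317 = 9539 + 3817 = 13356
End of period: [4960, 5476, 5522, 6375, 13356]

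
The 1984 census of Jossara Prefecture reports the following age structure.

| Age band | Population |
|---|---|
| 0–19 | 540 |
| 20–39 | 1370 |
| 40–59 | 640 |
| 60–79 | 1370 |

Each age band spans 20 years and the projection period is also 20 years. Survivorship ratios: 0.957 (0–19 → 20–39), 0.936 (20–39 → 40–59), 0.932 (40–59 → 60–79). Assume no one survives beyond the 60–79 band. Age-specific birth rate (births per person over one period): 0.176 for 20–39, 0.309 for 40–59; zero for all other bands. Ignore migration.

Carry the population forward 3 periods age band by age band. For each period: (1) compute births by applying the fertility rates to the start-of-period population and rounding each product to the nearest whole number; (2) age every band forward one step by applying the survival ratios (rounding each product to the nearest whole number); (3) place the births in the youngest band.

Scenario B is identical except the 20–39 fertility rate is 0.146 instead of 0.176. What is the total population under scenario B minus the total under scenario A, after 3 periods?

-69

(Groups numbered youngest = 1 to oldest = 4.)
Period 1:
Births: 1370 × 0.176 = 241  |  640 × 0.309 = 198 — total 439
Group 2: 540 × 0.957 = 517
Group 3: 1370 × 0.936 = 1282
Group 4: 640 × 0.932 = 596
Population now: 0–19=439, 20–39=517, 40–59=1282, 60–79=596
Period 2:
Births: 517 × 0.176 = 91  |  1282 × 0.309 = 396 — total 487
Group 2: 439 × 0.957 = 420
Group 3: 517 × 0.936 = 484
Group 4: 1282 × 0.932 = 1195
Population now: 0–19=487, 20–39=420, 40–59=484, 60–79=1195
Period 3:
Births: 420 × 0.176 = 74  |  484 × 0.309 = 150 — total 224
Group 2: 487 × 0.957 = 466
Group 3: 420 × 0.936 = 393
Group 4: 484 × 0.932 = 451
Population now: 0–19=224, 20–39=466, 40–59=393, 60–79=451
Scenario A total after 3 periods: 1534
Scenario B projection —
Period 1:
Births: 1370 × 0.146 = 200  |  640 × 0.309 = 198 — total 398
Group 2: 540 × 0.957 = 517
Group 3: 1370 × 0.936 = 1282
Group 4: 640 × 0.932 = 596
Population now: 0–19=398, 20–39=517, 40–59=1282, 60–79=596
Period 2:
Births: 517 × 0.146 = 75  |  1282 × 0.309 = 396 — total 471
Group 2: 398 × 0.957 = 381
Group 3: 517 × 0.936 = 484
Group 4: 1282 × 0.932 = 1195
Population now: 0–19=471, 20–39=381, 40–59=484, 60–79=1195
Period 3:
Births: 381 × 0.146 = 56  |  484 × 0.309 = 150 — total 206
Group 2: 471 × 0.957 = 451
Group 3: 381 × 0.936 = 357
Group 4: 484 × 0.932 = 451
Population now: 0–19=206, 20–39=451, 40–59=357, 60–79=451
Scenario B total after 3 periods: 1465
Difference B − A = 1465 − 1534 = -69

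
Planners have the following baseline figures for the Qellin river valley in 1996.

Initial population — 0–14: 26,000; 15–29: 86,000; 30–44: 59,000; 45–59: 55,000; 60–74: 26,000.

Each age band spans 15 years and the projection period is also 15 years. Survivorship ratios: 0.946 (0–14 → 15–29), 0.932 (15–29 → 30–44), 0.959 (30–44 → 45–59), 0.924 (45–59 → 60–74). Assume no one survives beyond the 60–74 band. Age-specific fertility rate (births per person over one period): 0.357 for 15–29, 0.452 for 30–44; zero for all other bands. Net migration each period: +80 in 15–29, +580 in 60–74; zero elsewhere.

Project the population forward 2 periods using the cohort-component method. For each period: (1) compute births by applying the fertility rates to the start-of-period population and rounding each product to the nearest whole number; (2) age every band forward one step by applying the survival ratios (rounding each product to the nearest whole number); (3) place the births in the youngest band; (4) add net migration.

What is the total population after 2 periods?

252115

After projecting period 1:
Births: 86000 × 0.357 = 30702, 59000 × 0.452 = 26668 → total 57370
15–29: 26000 × 0.946 = 24596
30–44: 86000 × 0.932 = 80152
45–59: 59000 × 0.959 = 56581
60–74: 55000 × 0.924 = 50820
Net migration: 15–29 + 80 → 24676; 60–74 + 580 → 51400
→ [57370, 24676, 80152, 56581, 51400]
After projecting period 2:
Births: 24676 × 0.357 = 8809, 80152 × 0.452 = 36229 → total 45038
15–29: 57370 × 0.946 = 54272
30–44: 24676 × 0.932 = 22998
45–59: 80152 × 0.959 = 76866
60–74: 56581 × 0.924 = 52281
Net migration: 15–29 + 80 → 54352; 60–74 + 580 → 52861
→ [45038, 54352, 22998, 76866, 52861]
Total after period 2: 45038 + 54352 + 22998 + 76866 + 52861 = 252115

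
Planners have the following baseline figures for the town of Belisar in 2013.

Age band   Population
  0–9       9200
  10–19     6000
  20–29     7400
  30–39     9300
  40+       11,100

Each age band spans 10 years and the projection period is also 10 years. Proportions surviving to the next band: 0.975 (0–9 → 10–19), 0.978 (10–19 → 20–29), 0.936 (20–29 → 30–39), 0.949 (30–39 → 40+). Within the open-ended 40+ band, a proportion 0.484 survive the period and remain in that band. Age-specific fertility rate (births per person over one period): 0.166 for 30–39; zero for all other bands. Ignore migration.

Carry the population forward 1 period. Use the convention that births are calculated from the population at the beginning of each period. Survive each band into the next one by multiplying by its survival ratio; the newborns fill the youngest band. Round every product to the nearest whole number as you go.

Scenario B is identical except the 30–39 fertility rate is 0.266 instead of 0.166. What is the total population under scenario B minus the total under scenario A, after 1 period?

930

[period 1]
Births: 9300 * 0.166 = 1544
10–19: 9200 * 0.975 = 8970
20–29: 6000 * 0.978 = 5868
30–39: 7400 * 0.936 = 6926
40+: 9300 * 0.949 + 11100 * 0.484 = 8826 + 5372 = 14198
Population now: 0–9=1544, 10–19=8970, 20–29=5868, 30–39=6926, 40+=14198
Scenario A total after 1 period: 37506
Scenario B projection —
[period 1]
Births: 9300 * 0.266 = 2474
10–19: 9200 * 0.975 = 8970
20–29: 6000 * 0.978 = 5868
30–39: 7400 * 0.936 = 6926
40+: 9300 * 0.949 + 11100 * 0.484 = 8826 + 5372 = 14198
Population now: 0–9=2474, 10–19=8970, 20–29=5868, 30–39=6926, 40+=14198
Scenario B total after 1 period: 38436
Difference B − A = 38436 − 37506 = 930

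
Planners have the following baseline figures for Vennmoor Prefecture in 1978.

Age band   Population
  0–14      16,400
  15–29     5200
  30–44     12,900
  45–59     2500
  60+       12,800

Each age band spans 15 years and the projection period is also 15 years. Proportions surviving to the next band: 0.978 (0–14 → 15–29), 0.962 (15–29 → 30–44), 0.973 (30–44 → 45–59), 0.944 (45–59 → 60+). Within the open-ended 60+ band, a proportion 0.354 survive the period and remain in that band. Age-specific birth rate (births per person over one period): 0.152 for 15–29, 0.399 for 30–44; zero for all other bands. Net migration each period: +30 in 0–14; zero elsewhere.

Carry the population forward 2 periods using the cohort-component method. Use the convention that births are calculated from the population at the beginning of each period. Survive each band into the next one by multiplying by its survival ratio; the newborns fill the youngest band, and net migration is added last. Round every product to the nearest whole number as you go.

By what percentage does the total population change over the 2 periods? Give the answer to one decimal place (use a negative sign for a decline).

Period 1:
Births: 5200 × 0.152 = 790, 12900 × 0.399 = 5147 ⇒ total 5937
15–29: 16400 × 0.978 = 16039
30–44: 5200 × 0.962 = 5002
45–59: 12900 × 0.973 = 12552
60+: 2500 × 0.944 + 12800 × 0.354 = 2360 + 4531 = 6891
Net migration: 0–14 + 30 → 5967
→ [5967, 16039, 5002, 12552, 6891]
Period 2:
Births: 16039 × 0.152 = 2438, 5002 × 0.399 = 1996 ⇒ total 4434
15–29: 5967 × 0.978 = 5836
30–44: 16039 × 0.962 = 15430
45–59: 5002 × 0.973 = 4867
60+: 12552 × 0.944 + 6891 × 0.354 = 11849 + 2439 = 14288
Net migration: 0–14 + 30 → 4464
→ [4464, 5836, 15430, 4867, 14288]
Total: 49800 → 44885; change = -4915; percentage change = -9.9%

-9.9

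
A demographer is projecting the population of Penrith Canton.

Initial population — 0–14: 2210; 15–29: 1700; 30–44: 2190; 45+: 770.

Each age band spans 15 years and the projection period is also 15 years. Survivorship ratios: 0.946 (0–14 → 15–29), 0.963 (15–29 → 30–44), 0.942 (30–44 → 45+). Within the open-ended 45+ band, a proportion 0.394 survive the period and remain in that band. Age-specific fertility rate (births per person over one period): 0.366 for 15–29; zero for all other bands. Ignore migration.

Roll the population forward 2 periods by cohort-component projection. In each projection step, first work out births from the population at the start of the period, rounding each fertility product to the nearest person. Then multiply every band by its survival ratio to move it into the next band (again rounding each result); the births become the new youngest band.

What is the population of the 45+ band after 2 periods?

2474

[period 1]
Births: 1700 × 0.366 = 622
15–29: 2210 × 0.946 = 2091
30–44: 1700 × 0.963 = 1637
45+: 2190 × 0.942 + 770 × 0.394 = 2063 + 303 = 2366
End of period: [622, 2091, 1637, 2366]
[period 2]
Births: 2091 × 0.366 = 765
15–29: 622 × 0.946 = 588
30–44: 2091 × 0.963 = 2014
45+: 1637 × 0.942 + 2366 × 0.394 = 1542 + 932 = 2474
End of period: [765, 588, 2014, 2474]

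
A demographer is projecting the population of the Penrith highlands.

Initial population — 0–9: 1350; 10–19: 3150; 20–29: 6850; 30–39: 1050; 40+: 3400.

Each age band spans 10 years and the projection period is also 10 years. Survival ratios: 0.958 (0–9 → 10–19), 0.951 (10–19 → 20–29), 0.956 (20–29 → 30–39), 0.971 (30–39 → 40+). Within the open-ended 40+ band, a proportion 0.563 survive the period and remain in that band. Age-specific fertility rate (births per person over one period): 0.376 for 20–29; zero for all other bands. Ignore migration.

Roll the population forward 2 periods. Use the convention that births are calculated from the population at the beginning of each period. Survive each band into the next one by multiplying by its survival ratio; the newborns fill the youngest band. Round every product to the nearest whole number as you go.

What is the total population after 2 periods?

15699

Let group 1 be 0–9 through group 5 = 40+.
[period 1]
Births: 6850 × 0.376 = 2576
Group 2: 1350 × 0.958 = 1293
Group 3: 3150 × 0.951 = 2996
Group 4: 6850 × 0.956 = 6549
Group 5: 1050 × 0.971 + 3400 × 0.563 = 1020 + 1914 = 2934
End of period: [2576, 1293, 2996, 6549, 2934]
[period 2]
Births: 2996 × 0.376 = 1126
Group 2: 2576 × 0.958 = 2468
Group 3: 1293 × 0.951 = 1230
Group 4: 2996 × 0.956 = 2864
Group 5: 6549 × 0.971 + 2934 × 0.563 = 6359 + 1652 = 8011
End of period: [1126, 2468, 1230, 2864, 8011]
Total after period 2: 1126 + 2468 + 1230 + 2864 + 8011 = 15699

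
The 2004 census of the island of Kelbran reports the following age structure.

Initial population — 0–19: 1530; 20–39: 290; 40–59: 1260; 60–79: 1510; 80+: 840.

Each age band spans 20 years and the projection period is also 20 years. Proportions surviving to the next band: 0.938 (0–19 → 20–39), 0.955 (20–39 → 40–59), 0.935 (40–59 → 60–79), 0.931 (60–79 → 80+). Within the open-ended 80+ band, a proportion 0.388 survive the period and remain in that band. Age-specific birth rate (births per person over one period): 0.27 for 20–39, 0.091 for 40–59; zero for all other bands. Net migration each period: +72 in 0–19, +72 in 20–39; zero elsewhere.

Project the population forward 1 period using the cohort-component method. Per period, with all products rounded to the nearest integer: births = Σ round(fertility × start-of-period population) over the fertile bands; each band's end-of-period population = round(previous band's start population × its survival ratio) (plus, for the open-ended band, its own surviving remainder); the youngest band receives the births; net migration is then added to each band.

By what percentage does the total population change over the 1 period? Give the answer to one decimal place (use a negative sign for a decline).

Numbering the groups 1..5 from youngest to oldest:
Period 1:
Births: 290 * 0.27 = 78 ; 1260 * 0.091 = 115 → 193
Group 2: 1530 * 0.938 = 1435
Group 3: 290 * 0.955 = 277
Group 4: 1260 * 0.935 = 1178
Group 5: 1510 * 0.931 + 840 * 0.388 = 1406 + 326 = 1732
Net migration: Group 1 + 72 → 265; Group 2 + 72 → 1507
Population now: 0–19=265, 20–39=1507, 40–59=277, 60–79=1178, 80+=1732
Total: 5430 → 4959; change = -471; percentage change = -8.7%

-8.7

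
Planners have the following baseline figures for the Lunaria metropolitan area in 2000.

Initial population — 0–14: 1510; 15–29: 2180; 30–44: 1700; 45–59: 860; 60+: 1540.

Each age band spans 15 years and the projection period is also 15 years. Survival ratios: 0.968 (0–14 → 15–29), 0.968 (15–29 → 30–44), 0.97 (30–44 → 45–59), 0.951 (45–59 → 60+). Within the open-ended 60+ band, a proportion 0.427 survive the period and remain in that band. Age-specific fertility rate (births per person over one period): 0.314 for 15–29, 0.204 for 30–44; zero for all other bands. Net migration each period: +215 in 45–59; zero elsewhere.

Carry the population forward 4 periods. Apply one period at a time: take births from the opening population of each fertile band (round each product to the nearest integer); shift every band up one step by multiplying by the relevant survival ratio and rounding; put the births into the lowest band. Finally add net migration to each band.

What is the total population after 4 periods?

5904

— Period 1 —
Births: 2180 * 0.314 = 685  |  1700 * 0.204 = 347 → 1032
15–29: 1510 * 0.968 = 1462
30–44: 2180 * 0.968 = 2110
45–59: 1700 * 0.97 = 1649
60+: 860 * 0.951 + 1540 * 0.427 = 818 + 658 = 1476
Net migration: 45–59 + 215 → 1864
Population now: 0–14=1032, 15–29=1462, 30–44=2110, 45–59=1864, 60+=1476
— Period 2 —
Births: 1462 * 0.314 = 459  |  2110 * 0.204 = 430 → 889
15–29: 1032 * 0.968 = 999
30–44: 1462 * 0.968 = 1415
45–59: 2110 * 0.97 = 2047
60+: 1864 * 0.951 + 1476 * 0.427 = 1773 + 630 = 2403
Net migration: 45–59 + 215 → 2262
Population now: 0–14=889, 15–29=999, 30–44=1415, 45–59=2262, 60+=2403
— Period 3 —
Births: 999 * 0.314 = 314  |  1415 * 0.204 = 289 → 603
15–29: 889 * 0.968 = 861
30–44: 999 * 0.968 = 967
45–59: 1415 * 0.97 = 1373
60+: 2262 * 0.951 + 2403 * 0.427 = 2151 + 1026 = 3177
Net migration: 45–59 + 215 → 1588
Population now: 0–14=603, 15–29=861, 30–44=967, 45–59=1588, 60+=3177
— Period 4 —
Births: 861 * 0.314 = 270  |  967 * 0.204 = 197 → 467
15–29: 603 * 0.968 = 584
30–44: 861 * 0.968 = 833
45–59: 967 * 0.97 = 938
60+: 1588 * 0.951 + 3177 * 0.427 = 1510 + 1357 = 2867
Net migration: 45–59 + 215 → 1153
Population now: 0–14=467, 15–29=584, 30–44=833, 45–59=1153, 60+=2867
Total after period 4: 467 + 584 + 833 + 1153 + 2867 = 5904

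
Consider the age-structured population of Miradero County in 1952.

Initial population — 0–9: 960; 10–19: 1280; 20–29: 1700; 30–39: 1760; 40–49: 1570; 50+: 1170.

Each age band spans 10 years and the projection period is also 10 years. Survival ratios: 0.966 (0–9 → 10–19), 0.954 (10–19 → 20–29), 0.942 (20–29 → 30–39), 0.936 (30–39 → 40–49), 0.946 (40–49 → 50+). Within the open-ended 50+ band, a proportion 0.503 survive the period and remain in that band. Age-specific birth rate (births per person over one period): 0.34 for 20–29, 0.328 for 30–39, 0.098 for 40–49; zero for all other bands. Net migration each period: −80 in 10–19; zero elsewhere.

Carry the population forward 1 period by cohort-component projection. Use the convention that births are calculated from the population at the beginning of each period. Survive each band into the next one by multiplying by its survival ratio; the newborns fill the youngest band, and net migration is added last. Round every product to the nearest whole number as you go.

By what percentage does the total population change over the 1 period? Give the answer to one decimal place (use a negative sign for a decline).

3.1

Let band 1 be 0–9 through band 6 = 50+.
[period 1]
Births: 1700 * 0.34 = 578  |  1760 * 0.328 = 577  |  1570 * 0.098 = 154 — total 1309
Band 2: 960 * 0.966 = 927
Band 3: 1280 * 0.954 = 1221
Band 4: 1700 * 0.942 = 1601
Band 5: 1760 * 0.936 = 1647
Band 6: 1570 * 0.946 + 1170 * 0.503 = 1485 + 589 = 2074
Net migration: Band 2 − 80 → 847
Population now: 0–9=1309, 10–19=847, 20–29=1221, 30–39=1601, 40–49=1647, 50+=2074
Total: 8440 → 8699; change = 259; percentage change = 3.1%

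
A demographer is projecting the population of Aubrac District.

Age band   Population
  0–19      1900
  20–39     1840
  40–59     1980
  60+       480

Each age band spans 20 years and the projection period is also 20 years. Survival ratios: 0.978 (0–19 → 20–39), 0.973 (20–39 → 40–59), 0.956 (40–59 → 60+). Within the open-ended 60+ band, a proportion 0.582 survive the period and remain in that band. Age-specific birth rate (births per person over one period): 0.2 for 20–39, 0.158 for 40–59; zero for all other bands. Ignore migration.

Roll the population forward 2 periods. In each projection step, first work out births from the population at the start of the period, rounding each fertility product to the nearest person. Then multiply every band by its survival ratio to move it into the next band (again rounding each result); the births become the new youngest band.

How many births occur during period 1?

Period 1:
Births: 1840 × 0.2 = 368, 1980 × 0.158 = 313 — total 681
20–39: 1900 × 0.978 = 1858
40–59: 1840 × 0.973 = 1790
60+: 1980 × 0.956 + 480 × 0.582 = 1893 + 279 = 2172
Giving 681 / 1858 / 1790 / 2172.

681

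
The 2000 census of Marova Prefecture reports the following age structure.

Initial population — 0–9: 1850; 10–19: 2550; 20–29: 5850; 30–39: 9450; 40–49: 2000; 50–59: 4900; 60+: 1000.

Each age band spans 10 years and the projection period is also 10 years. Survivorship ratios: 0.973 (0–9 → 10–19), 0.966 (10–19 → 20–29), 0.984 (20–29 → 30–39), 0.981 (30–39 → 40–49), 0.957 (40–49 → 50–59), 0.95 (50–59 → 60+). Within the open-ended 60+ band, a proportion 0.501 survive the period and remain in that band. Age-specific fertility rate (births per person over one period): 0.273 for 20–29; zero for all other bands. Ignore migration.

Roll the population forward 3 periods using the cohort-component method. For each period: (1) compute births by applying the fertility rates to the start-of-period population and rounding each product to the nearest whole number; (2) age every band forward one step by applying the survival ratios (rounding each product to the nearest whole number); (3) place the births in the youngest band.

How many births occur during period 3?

Let group 1 be 0–9 through group 7 = 60+.
Period 1.
Births: 5850 × 0.273 = 1597
Group 2: 1850 × 0.973 = 1800
Group 3: 2550 × 0.966 = 2463
Group 4: 5850 × 0.984 = 5756
Group 5: 9450 × 0.981 = 9270
Group 6: 2000 × 0.957 = 1914
Group 7: 4900 × 0.95 + 1000 × 0.501 = 4655 + 501 = 5156
End of period: [1597, 1800, 2463, 5756, 9270, 1914, 5156]
Period 2.
Births: 2463 × 0.273 = 672
Group 2: 1597 × 0.973 = 1554
Group 3: 1800 × 0.966 = 1739
Group 4: 2463 × 0.984 = 2424
Group 5: 5756 × 0.981 = 5647
Group 6: 9270 × 0.957 = 8871
Group 7: 1914 × 0.95 + 5156 × 0.501 = 1818 + 2583 = 4401
End of period: [672, 1554, 1739, 2424, 5647, 8871, 4401]
Period 3.
Births: 1739 × 0.273 = 475
Group 2: 672 × 0.973 = 654
Group 3: 1554 × 0.966 = 1501
Group 4: 1739 × 0.984 = 1711
Group 5: 2424 × 0.981 = 2378
Group 6: 5647 × 0.957 = 5404
Group 7: 8871 × 0.95 + 4401 × 0.501 = 8427 + 2205 = 10632
End of period: [475, 654, 1501, 1711, 2378, 5404, 10632]

475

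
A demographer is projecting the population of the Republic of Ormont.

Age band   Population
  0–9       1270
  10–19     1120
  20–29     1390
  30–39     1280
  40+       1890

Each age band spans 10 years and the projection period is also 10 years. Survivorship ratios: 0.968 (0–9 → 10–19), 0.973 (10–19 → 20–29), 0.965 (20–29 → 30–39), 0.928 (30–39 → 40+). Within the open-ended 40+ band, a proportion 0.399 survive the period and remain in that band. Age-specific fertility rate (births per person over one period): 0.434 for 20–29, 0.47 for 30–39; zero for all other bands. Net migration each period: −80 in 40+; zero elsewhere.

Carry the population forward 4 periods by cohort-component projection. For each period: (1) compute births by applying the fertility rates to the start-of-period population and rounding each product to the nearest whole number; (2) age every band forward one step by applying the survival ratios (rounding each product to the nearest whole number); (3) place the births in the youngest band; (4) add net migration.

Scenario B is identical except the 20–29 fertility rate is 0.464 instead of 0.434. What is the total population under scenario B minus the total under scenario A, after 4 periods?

155

Period 1:
Births: 1390 × 0.434 = 603, 1280 × 0.47 = 602 — total 1205
10–19: 1270 × 0.968 = 1229
20–29: 1120 × 0.973 = 1090
30–39: 1390 × 0.965 = 1341
40+: 1280 × 0.928 + 1890 × 0.399 = 1188 + 754 = 1942
Net migration: 40+ − 80 → 1862
→ [1205, 1229, 1090, 1341, 1862]
Period 2:
Births: 1090 × 0.434 = 473, 1341 × 0.47 = 630 — total 1103
10–19: 1205 × 0.968 = 1166
20–29: 1229 × 0.973 = 1196
30–39: 1090 × 0.965 = 1052
40+: 1341 × 0.928 + 1862 × 0.399 = 1244 + 743 = 1987
Net migration: 40+ − 80 → 1907
→ [1103, 1166, 1196, 1052, 1907]
Period 3:
Births: 1196 × 0.434 = 519, 1052 × 0.47 = 494 — total 1013
10–19: 1103 × 0.968 = 1068
20–29: 1166 × 0.973 = 1135
30–39: 1196 × 0.965 = 1154
40+: 1052 × 0.928 + 1907 × 0.399 = 976 + 761 = 1737
Net migration: 40+ − 80 → 1657
→ [1013, 1068, 1135, 1154, 1657]
Period 4:
Births: 1135 × 0.434 = 493, 1154 × 0.47 = 542 — total 1035
10–19: 1013 × 0.968 = 981
20–29: 1068 × 0.973 = 1039
30–39: 1135 × 0.965 = 1095
40+: 1154 × 0.928 + 1657 × 0.399 = 1071 + 661 = 1732
Net migration: 40+ − 80 → 1652
→ [1035, 981, 1039, 1095, 1652]
Scenario A total after 4 periods: 5802
Scenario B projection —
Period 1:
Births: 1390 × 0.464 = 645, 1280 × 0.47 = 602 — total 1247
10–19: 1270 × 0.968 = 1229
20–29: 1120 × 0.973 = 1090
30–39: 1390 × 0.965 = 1341
40+: 1280 × 0.928 + 1890 × 0.399 = 1188 + 754 = 1942
Net migration: 40+ − 80 → 1862
→ [1247, 1229, 1090, 1341, 1862]
Period 2:
Births: 1090 × 0.464 = 506, 1341 × 0.47 = 630 — total 1136
10–19: 1247 × 0.968 = 1207
20–29: 1229 × 0.973 = 1196
30–39: 1090 × 0.965 = 1052
40+: 1341 × 0.928 + 1862 × 0.399 = 1244 + 743 = 1987
Net migration: 40+ − 80 → 1907
→ [1136, 1207, 1196, 1052, 1907]
Period 3:
Births: 1196 × 0.464 = 555, 1052 × 0.47 = 494 — total 1049
10–19: 1136 × 0.968 = 1100
20–29: 1207 × 0.973 = 1174
30–39: 1196 × 0.965 = 1154
40+: 1052 × 0.928 + 1907 × 0.399 = 976 + 761 = 1737
Net migration: 40+ − 80 → 1657
→ [1049, 1100, 1174, 1154, 1657]
Period 4:
Births: 1174 × 0.464 = 545, 1154 × 0.47 = 542 — total 1087
10–19: 1049 × 0.968 = 1015
20–29: 1100 × 0.973 = 1070
30–39: 1174 × 0.965 = 1133
40+: 1154 × 0.928 + 1657 × 0.399 = 1071 + 661 = 1732
Net migration: 40+ − 80 → 1652
→ [1087, 1015, 1070, 1133, 1652]
Scenario B total after 4 periods: 5957
Difference B − A = 5957 − 5802 = 155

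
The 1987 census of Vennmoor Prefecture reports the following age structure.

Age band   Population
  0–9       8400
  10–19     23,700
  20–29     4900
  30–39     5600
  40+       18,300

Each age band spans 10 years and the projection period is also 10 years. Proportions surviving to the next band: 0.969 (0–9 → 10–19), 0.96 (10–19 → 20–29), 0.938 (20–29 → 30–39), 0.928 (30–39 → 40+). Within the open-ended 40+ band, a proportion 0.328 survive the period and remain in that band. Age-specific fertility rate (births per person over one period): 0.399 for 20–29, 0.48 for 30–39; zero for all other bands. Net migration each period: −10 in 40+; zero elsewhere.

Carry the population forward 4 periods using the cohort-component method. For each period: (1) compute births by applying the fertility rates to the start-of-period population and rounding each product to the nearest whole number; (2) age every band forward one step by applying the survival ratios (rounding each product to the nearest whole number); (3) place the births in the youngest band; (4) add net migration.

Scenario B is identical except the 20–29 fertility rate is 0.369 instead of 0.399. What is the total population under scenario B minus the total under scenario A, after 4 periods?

Period 1.
Births: 4900 * 0.399 = 1955  |  5600 * 0.48 = 2688 → 4643
10–19: 8400 * 0.969 = 8140
20–29: 23700 * 0.96 = 22752
30–39: 4900 * 0.938 = 4596
40+: 5600 * 0.928 + 18300 * 0.328 = 5197 + 6002 = 11199
Net migration: 40+ − 10 → 11189
Population now: 0–9=4643, 10–19=8140, 20–29=22752, 30–39=4596, 40+=11189
Period 2.
Births: 22752 * 0.399 = 9078  |  4596 * 0.48 = 2206 → 11284
10–19: 4643 * 0.969 = 4499
20–29: 8140 * 0.96 = 7814
30–39: 22752 * 0.938 = 21341
40+: 4596 * 0.928 + 11189 * 0.328 = 4265 + 3670 = 7935
Net migration: 40+ − 10 → 7925
Population now: 0–9=11284, 10–19=4499, 20–29=7814, 30–39=21341, 40+=7925
Period 3.
Births: 7814 * 0.399 = 3118  |  21341 * 0.48 = 10244 → 13362
10–19: 11284 * 0.969 = 10934
20–29: 4499 * 0.96 = 4319
30–39: 7814 * 0.938 = 7330
40+: 21341 * 0.928 + 7925 * 0.328 = 19804 + 2599 = 22403
Net migration: 40+ − 10 → 22393
Population now: 0–9=13362, 10–19=10934, 20–29=4319, 30–39=7330, 40+=22393
Period 4.
Births: 4319 * 0.399 = 1723  |  7330 * 0.48 = 3518 → 5241
10–19: 13362 * 0.969 = 12948
20–29: 10934 * 0.96 = 10497
30–39: 4319 * 0.938 = 4051
40+: 7330 * 0.928 + 22393 * 0.328 = 6802 + 7345 = 14147
Net migration: 40+ − 10 → 14137
Population now: 0–9=5241, 10–19=12948, 20–29=10497, 30–39=4051, 40+=14137
Scenario A total after 4 periods: 46874
Scenario B projection —
Period 1.
Births: 4900 * 0.369 = 1808  |  5600 * 0.48 = 2688 → 4496
10–19: 8400 * 0.969 = 8140
20–29: 23700 * 0.96 = 22752
30–39: 4900 * 0.938 = 4596
40+: 5600 * 0.928 + 18300 * 0.328 = 5197 + 6002 = 11199
Net migration: 40+ − 10 → 11189
Population now: 0–9=4496, 10–19=8140, 20–29=22752, 30–39=4596, 40+=11189
Period 2.
Births: 22752 * 0.369 = 8395  |  4596 * 0.48 = 2206 → 10601
10–19: 4496 * 0.969 = 4357
20–29: 8140 * 0.96 = 7814
30–39: 22752 * 0.938 = 21341
40+: 4596 * 0.928 + 11189 * 0.328 = 4265 + 3670 = 7935
Net migration: 40+ − 10 → 7925
Population now: 0–9=10601, 10–19=4357, 20–29=7814, 30–39=21341, 40+=7925
Period 3.
Births: 7814 * 0.369 = 2883  |  21341 * 0.48 = 10244 → 13127
10–19: 10601 * 0.969 = 10272
20–29: 4357 * 0.96 = 4183
30–39: 7814 * 0.938 = 7330
40+: 21341 * 0.928 + 7925 * 0.328 = 19804 + 2599 = 22403
Net migration: 40+ − 10 → 22393
Population now: 0–9=13127, 10–19=10272, 20–29=4183, 30–39=7330, 40+=22393
Period 4.
Births: 4183 * 0.369 = 1544  |  7330 * 0.48 = 3518 → 5062
10–19: 13127 * 0.969 = 12720
20–29: 10272 * 0.96 = 9861
30–39: 4183 * 0.938 = 3924
40+: 7330 * 0.928 + 22393 * 0.328 = 6802 + 7345 = 14147
Net migration: 40+ − 10 → 14137
Population now: 0–9=5062, 10–19=12720, 20–29=9861, 30–39=3924, 40+=14137
Scenario B total after 4 periods: 45704
Difference B − A = 45704 − 46874 = -1170

-1170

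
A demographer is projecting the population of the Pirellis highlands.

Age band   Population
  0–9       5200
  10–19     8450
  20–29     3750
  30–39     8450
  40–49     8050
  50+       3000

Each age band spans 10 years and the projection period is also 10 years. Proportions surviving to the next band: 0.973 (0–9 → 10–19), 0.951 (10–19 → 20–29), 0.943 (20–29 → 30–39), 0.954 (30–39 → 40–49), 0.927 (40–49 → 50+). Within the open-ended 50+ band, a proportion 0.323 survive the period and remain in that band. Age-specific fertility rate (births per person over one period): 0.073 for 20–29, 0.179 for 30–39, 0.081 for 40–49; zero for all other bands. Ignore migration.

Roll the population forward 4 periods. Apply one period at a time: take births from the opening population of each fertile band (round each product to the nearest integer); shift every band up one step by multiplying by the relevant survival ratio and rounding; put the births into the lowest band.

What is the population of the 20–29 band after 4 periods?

Period 1.
Births: 3750 × 0.073 = 274 ; 8450 × 0.179 = 1513 ; 8050 × 0.081 = 652 ⇒ total 2439
10–19: 5200 × 0.973 = 5060
20–29: 8450 × 0.951 = 8036
30–39: 3750 × 0.943 = 3536
40–49: 8450 × 0.954 = 8061
50+: 8050 × 0.927 + 3000 × 0.323 = 7462 + 969 = 8431
→ [2439, 5060, 8036, 3536, 8061, 8431]
Period 2.
Births: 8036 × 0.073 = 587 ; 3536 × 0.179 = 633 ; 8061 × 0.081 = 653 ⇒ total 1873
10–19: 2439 × 0.973 = 2373
20–29: 5060 × 0.951 = 4812
30–39: 8036 × 0.943 = 7578
40–49: 3536 × 0.954 = 3373
50+: 8061 × 0.927 + 8431 × 0.323 = 7473 + 2723 = 10196
→ [1873, 2373, 4812, 7578, 3373, 10196]
Period 3.
Births: 4812 × 0.073 = 351 ; 7578 × 0.179 = 1356 ; 3373 × 0.081 = 273 ⇒ total 1980
10–19: 1873 × 0.973 = 1822
20–29: 2373 × 0.951 = 2257
30–39: 4812 × 0.943 = 4538
40–49: 7578 × 0.954 = 7229
50+: 3373 × 0.927 + 10196 × 0.323 = 3127 + 3293 = 6420
→ [1980, 1822, 2257, 4538, 7229, 6420]
Period 4.
Births: 2257 × 0.073 = 165 ; 4538 × 0.179 = 812 ; 7229 × 0.081 = 586 ⇒ total 1563
10–19: 1980 × 0.973 = 1927
20–29: 1822 × 0.951 = 1733
30–39: 2257 × 0.943 = 2128
40–49: 4538 × 0.954 = 4329
50+: 7229 × 0.927 + 6420 × 0.323 = 6701 + 2074 = 8775
→ [1563, 1927, 1733, 2128, 4329, 8775]

1733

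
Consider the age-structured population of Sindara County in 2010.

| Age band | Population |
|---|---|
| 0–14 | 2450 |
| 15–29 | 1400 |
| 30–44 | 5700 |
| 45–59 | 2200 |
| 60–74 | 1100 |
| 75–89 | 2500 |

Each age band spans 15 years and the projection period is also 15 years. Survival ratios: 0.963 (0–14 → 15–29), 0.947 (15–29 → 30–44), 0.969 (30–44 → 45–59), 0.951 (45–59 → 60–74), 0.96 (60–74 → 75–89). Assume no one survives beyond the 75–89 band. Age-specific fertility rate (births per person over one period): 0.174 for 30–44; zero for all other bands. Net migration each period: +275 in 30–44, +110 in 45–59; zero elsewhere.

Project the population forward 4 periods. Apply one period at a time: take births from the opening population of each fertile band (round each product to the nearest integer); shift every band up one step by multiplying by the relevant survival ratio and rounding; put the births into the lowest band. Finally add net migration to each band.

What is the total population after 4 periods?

(Bands numbered youngest = 1 to oldest = 6.)
— Period 1 —
Births: 5700 * 0.174 = 992
Band 2: 2450 * 0.963 = 2359
Band 3: 1400 * 0.947 = 1326
Band 4: 5700 * 0.969 = 5523
Band 5: 2200 * 0.951 = 2092
Band 6: 1100 * 0.96 = 1056
Net migration: Band 3 + 275 → 1601; Band 4 + 110 → 5633
Population now: 0–14=992, 15–29=2359, 30–44=1601, 45–59=5633, 60–74=2092, 75–89=1056
— Period 2 —
Births: 1601 * 0.174 = 279
Band 2: 992 * 0.963 = 955
Band 3: 2359 * 0.947 = 2234
Band 4: 1601 * 0.969 = 1551
Band 5: 5633 * 0.951 = 5357
Band 6: 2092 * 0.96 = 2008
Net migration: Band 3 + 275 → 2509; Band 4 + 110 → 1661
Population now: 0–14=279, 15–29=955, 30–44=2509, 45–59=1661, 60–74=5357, 75–89=2008
— Period 3 —
Births: 2509 * 0.174 = 437
Band 2: 279 * 0.963 = 269
Band 3: 955 * 0.947 = 904
Band 4: 2509 * 0.969 = 2431
Band 5: 1661 * 0.951 = 1580
Band 6: 5357 * 0.96 = 5143
Net migration: Band 3 + 275 → 1179; Band 4 + 110 → 2541
Population now: 0–14=437, 15–29=269, 30–44=1179, 45–59=2541, 60–74=1580, 75–89=5143
— Period 4 —
Births: 1179 * 0.174 = 205
Band 2: 437 * 0.963 = 421
Band 3: 269 * 0.947 = 255
Band 4: 1179 * 0.969 = 1142
Band 5: 2541 * 0.951 = 2416
Band 6: 1580 * 0.96 = 1517
Net migration: Band 3 + 275 → 530; Band 4 + 110 → 1252
Population now: 0–14=205, 15–29=421, 30–44=530, 45–59=1252, 60–74=2416, 75–89=1517
Total after period 4: 205 + 421 + 530 + 1252 + 2416 + 1517 = 6341

6341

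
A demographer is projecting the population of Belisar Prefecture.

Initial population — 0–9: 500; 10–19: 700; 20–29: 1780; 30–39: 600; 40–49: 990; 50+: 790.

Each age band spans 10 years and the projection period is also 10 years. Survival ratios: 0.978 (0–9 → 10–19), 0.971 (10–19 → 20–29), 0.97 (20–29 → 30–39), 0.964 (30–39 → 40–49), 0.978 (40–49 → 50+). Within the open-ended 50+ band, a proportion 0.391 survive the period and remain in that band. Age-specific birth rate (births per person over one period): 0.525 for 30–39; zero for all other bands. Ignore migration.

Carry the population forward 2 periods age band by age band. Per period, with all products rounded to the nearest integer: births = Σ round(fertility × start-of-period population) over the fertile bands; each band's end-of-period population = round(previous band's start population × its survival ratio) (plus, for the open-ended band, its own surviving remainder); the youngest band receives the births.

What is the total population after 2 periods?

5079

Period 1:
Births: 600 × 0.525 = 315
10–19: 500 × 0.978 = 489
20–29: 700 × 0.971 = 680
30–39: 1780 × 0.97 = 1727
40–49: 600 × 0.964 = 578
50+: 990 × 0.978 + 790 × 0.391 = 968 + 309 = 1277
→ [315, 489, 680, 1727, 578, 1277]
Period 2:
Births: 1727 × 0.525 = 907
10–19: 315 × 0.978 = 308
20–29: 489 × 0.971 = 475
30–39: 680 × 0.97 = 660
40–49: 1727 × 0.964 = 1665
50+: 578 × 0.978 + 1277 × 0.391 = 565 + 499 = 1064
→ [907, 308, 475, 660, 1665, 1064]
Total after period 2: 907 + 308 + 475 + 660 + 1665 + 1064 = 5079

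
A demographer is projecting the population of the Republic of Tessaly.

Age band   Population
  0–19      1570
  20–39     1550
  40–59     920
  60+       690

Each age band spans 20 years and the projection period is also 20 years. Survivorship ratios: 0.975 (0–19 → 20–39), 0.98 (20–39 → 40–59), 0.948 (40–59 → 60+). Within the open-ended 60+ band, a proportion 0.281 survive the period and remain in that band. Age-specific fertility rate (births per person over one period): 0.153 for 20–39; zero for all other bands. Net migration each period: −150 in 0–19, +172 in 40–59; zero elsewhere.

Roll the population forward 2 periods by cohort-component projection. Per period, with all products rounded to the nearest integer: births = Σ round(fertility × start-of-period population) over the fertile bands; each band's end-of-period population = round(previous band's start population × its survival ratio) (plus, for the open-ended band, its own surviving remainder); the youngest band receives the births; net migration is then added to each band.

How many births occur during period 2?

After projecting period 1:
Births: 1550 × 0.153 = 237
20–39: 1570 × 0.975 = 1531
40–59: 1550 × 0.98 = 1519
60+: 920 × 0.948 + 690 × 0.281 = 872 + 194 = 1066
Net migration: 0–19 − 150 → 87; 40–59 + 172 → 1691
End of period: [87, 1531, 1691, 1066]
After projecting period 2:
Births: 1531 × 0.153 = 234
20–39: 87 × 0.975 = 85
40–59: 1531 × 0.98 = 1500
60+: 1691 × 0.948 + 1066 × 0.281 = 1603 + 300 = 1903
Net migration: 0–19 − 150 → 84; 40–59 + 172 → 1672
End of period: [84, 85, 1672, 1903]

234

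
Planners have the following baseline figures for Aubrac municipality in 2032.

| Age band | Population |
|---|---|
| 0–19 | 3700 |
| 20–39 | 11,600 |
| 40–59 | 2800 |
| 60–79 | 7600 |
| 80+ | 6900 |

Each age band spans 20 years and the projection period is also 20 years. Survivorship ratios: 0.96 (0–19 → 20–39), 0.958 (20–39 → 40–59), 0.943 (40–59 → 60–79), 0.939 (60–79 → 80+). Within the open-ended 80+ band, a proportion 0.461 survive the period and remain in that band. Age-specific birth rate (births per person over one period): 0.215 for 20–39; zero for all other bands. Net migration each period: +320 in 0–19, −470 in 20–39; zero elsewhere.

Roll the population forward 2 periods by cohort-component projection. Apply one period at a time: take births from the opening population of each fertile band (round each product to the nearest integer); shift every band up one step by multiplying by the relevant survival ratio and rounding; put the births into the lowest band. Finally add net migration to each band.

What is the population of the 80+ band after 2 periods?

(Bands numbered youngest = 1 to oldest = 5.)
— Period 1 —
Births: 11600 * 0.215 = 2494
Band 2: 3700 * 0.96 = 3552
Band 3: 11600 * 0.958 = 11113
Band 4: 2800 * 0.943 = 2640
Band 5: 7600 * 0.939 + 6900 * 0.461 = 7136 + 3181 = 10317
Net migration: Band 1 + 320 → 2814; Band 2 − 470 → 3082
End of period: [2814, 3082, 11113, 2640, 10317]
— Period 2 —
Births: 3082 * 0.215 = 663
Band 2: 2814 * 0.96 = 2701
Band 3: 3082 * 0.958 = 2953
Band 4: 11113 * 0.943 = 10480
Band 5: 2640 * 0.939 + 10317 * 0.461 = 2479 + 4756 = 7235
Net migration: Band 1 + 320 → 983; Band 2 − 470 → 2231
End of period: [983, 2231, 2953, 10480, 7235]

7235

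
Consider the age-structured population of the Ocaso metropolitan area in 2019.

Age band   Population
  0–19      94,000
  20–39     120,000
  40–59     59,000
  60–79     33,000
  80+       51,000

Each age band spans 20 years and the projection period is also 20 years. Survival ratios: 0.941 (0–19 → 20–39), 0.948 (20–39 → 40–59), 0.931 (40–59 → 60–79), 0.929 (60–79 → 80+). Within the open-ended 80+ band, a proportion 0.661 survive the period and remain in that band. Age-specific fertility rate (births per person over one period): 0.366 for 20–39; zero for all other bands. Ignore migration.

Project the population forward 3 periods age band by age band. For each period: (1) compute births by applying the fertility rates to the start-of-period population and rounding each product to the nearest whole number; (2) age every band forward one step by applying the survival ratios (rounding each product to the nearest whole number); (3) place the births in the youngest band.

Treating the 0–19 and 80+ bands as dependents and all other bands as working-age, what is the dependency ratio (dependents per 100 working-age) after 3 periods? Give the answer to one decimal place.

118.7

(Bands numbered youngest = 1 to oldest = 5.)
After projecting period 1:
Births: 120000 × 0.366 = 43920
Band 2: 94000 × 0.941 = 88454
Band 3: 120000 × 0.948 = 113760
Band 4: 59000 × 0.931 = 54929
Band 5: 33000 × 0.929 + 51000 × 0.661 = 30657 + 33711 = 64368
Giving 43920 / 88454 / 113760 / 54929 / 64368.
After projecting period 2:
Births: 88454 × 0.366 = 32374
Band 2: 43920 × 0.941 = 41329
Band 3: 88454 × 0.948 = 83854
Band 4: 113760 × 0.931 = 105911
Band 5: 54929 × 0.929 + 64368 × 0.661 = 51029 + 42547 = 93576
Giving 32374 / 41329 / 83854 / 105911 / 93576.
After projecting period 3:
Births: 41329 × 0.366 = 15126
Band 2: 32374 × 0.941 = 30464
Band 3: 41329 × 0.948 = 39180
Band 4: 83854 × 0.931 = 78068
Band 5: 105911 × 0.929 + 93576 × 0.661 = 98391 + 61854 = 160245
Giving 15126 / 30464 / 39180 / 78068 / 160245.
Dependents (band 0–19 + band 80+) = 15126 + 160245 = 175371; working-age = 147712; ratio = 175371/147712 × 100 = 118.7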